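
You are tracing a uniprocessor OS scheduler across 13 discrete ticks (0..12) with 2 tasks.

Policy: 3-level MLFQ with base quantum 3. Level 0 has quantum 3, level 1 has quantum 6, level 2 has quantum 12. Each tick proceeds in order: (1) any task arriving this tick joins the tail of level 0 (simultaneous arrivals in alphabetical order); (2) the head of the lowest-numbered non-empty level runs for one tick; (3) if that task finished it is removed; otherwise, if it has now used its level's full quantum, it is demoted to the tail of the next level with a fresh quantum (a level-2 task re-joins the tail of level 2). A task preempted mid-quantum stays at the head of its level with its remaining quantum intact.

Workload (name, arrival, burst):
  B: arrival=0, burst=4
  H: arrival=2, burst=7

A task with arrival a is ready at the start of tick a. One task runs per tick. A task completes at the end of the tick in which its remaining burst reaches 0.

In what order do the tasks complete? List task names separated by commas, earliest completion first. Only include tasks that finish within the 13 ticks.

completion order = B, H

t=0: L0/L1/L2 = B/-/- → run B
t=1: L0/L1/L2 = B/-/- → run B
t=2: L0/L1/L2 = BH/-/- → run B
t=3: L0/L1/L2 = H/B/- → run H
t=4: L0/L1/L2 = H/B/- → run H
t=5: L0/L1/L2 = H/B/- → run H
t=6: L0/L1/L2 = -/BH/- → run B
t=7: L0/L1/L2 = -/H/- → run H
t=8: L0/L1/L2 = -/H/- → run H
t=9: L0/L1/L2 = -/H/- → run H
t=10: L0/L1/L2 = -/H/- → run H
t=11: (idle)
t=12: (idle)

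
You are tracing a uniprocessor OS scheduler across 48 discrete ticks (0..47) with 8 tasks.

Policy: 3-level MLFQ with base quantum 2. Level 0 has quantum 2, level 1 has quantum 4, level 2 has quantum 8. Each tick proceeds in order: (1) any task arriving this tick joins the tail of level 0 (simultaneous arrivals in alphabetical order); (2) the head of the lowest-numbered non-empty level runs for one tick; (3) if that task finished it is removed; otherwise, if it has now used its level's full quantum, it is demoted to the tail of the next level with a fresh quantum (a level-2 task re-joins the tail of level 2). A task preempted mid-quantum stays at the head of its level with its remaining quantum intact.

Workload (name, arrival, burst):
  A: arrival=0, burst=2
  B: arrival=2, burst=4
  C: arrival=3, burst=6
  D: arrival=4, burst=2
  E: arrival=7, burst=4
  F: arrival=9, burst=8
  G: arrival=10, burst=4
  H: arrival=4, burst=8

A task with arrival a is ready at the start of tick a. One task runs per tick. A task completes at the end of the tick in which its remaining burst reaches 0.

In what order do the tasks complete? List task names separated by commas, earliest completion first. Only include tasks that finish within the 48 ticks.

t=0: L0/L1/L2 = A/-/- → run A
t=1: L0/L1/L2 = A/-/- → run A
t=2: L0/L1/L2 = B/-/- → run B
t=3: L0/L1/L2 = BC/-/- → run B
t=4: L0/L1/L2 = CDH/B/- → run C
t=5: L0/L1/L2 = CDH/B/- → run C
t=6: L0/L1/L2 = DH/BC/- → run D
t=7: L0/L1/L2 = DHE/BC/- → run D
t=8: L0/L1/L2 = HE/BC/- → run H
t=9: L0/L1/L2 = HEF/BC/- → run H
t=10: L0/L1/L2 = EFG/BCH/- → run E
t=11: L0/L1/L2 = EFG/BCH/- → run E
t=12: L0/L1/L2 = FG/BCHE/- → run F
t=13: L0/L1/L2 = FG/BCHE/- → run F
t=14: L0/L1/L2 = G/BCHEF/- → run G
t=15: L0/L1/L2 = G/BCHEF/- → run G
t=16: L0/L1/L2 = -/BCHEFG/- → run B
t=17: L0/L1/L2 = -/BCHEFG/- → run B
t=18: L0/L1/L2 = -/CHEFG/- → run C
t=19: L0/L1/L2 = -/CHEFG/- → run C
t=20: L0/L1/L2 = -/CHEFG/- → run C
t=21: L0/L1/L2 = -/CHEFG/- → run C
t=22: L0/L1/L2 = -/HEFG/- → run H
t=23: L0/L1/L2 = -/HEFG/- → run H
t=24: L0/L1/L2 = -/HEFG/- → run H
t=25: L0/L1/L2 = -/HEFG/- → run H
t=26: L0/L1/L2 = -/EFG/H → run E
t=27: L0/L1/L2 = -/EFG/H → run E
t=28: L0/L1/L2 = -/FG/H → run F
t=29: L0/L1/L2 = -/FG/H → run F
t=30: L0/L1/L2 = -/FG/H → run F
t=31: L0/L1/L2 = -/FG/H → run F
t=32: L0/L1/L2 = -/G/HF → run G
t=33: L0/L1/L2 = -/G/HF → run G
t=34: L0/L1/L2 = -/-/HF → run H
t=35: L0/L1/L2 = -/-/HF → run H
t=36: L0/L1/L2 = -/-/F → run F
t=37: L0/L1/L2 = -/-/F → run F
t=38: (idle)
t=39: (idle)
t=40: (idle)
t=41: (idle)
t=42: (idle)
t=43: (idle)
t=44: (idle)
t=45: (idle)
t=46: (idle)
t=47: (idle)

completion order = A, D, B, C, E, G, H, F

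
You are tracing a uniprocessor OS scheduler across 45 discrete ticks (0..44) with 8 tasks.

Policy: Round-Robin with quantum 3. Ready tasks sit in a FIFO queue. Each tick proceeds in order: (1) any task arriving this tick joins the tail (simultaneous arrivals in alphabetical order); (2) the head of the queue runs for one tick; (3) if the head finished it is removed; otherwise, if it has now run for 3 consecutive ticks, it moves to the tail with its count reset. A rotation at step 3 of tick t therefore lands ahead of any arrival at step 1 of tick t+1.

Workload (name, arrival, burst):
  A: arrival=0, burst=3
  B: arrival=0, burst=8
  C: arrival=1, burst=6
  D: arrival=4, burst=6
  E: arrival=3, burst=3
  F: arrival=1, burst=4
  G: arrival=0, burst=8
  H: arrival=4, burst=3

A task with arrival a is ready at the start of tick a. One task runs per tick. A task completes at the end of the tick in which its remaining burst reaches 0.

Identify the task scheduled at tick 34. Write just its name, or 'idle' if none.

running at tick 34 = D

t=0: queue=[A,B,G] q_used=0 → run A
t=1: queue=[A,B,G,C,F] q_used=1 → run A
t=2: queue=[A,B,G,C,F] q_used=2 → run A
t=3: queue=[B,G,C,F,E] q_used=0 → run B
t=4: queue=[B,G,C,F,E,D,H] q_used=1 → run B
t=5: queue=[B,G,C,F,E,D,H] q_used=2 → run B
t=6: queue=[G,C,F,E,D,H,B] q_used=0 → run G
t=7: queue=[G,C,F,E,D,H,B] q_used=1 → run G
t=8: queue=[G,C,F,E,D,H,B] q_used=2 → run G
t=9: queue=[C,F,E,D,H,B,G] q_used=0 → run C
t=10: queue=[C,F,E,D,H,B,G] q_used=1 → run C
t=11: queue=[C,F,E,D,H,B,G] q_used=2 → run C
t=12: queue=[F,E,D,H,B,G,C] q_used=0 → run F
t=13: queue=[F,E,D,H,B,G,C] q_used=1 → run F
t=14: queue=[F,E,D,H,B,G,C] q_used=2 → run F
t=15: queue=[E,D,H,B,G,C,F] q_used=0 → run E
t=16: queue=[E,D,H,B,G,C,F] q_used=1 → run E
t=17: queue=[E,D,H,B,G,C,F] q_used=2 → run E
t=18: queue=[D,H,B,G,C,F] q_used=0 → run D
t=19: queue=[D,H,B,G,C,F] q_used=1 → run D
t=20: queue=[D,H,B,G,C,F] q_used=2 → run D
t=21: queue=[H,B,G,C,F,D] q_used=0 → run H
t=22: queue=[H,B,G,C,F,D] q_used=1 → run H
t=23: queue=[H,B,G,C,F,D] q_used=2 → run H
t=24: queue=[B,G,C,F,D] q_used=0 → run B
t=25: queue=[B,G,C,F,D] q_used=1 → run B
t=26: queue=[B,G,C,F,D] q_used=2 → run B
t=27: queue=[G,C,F,D,B] q_used=0 → run G
t=28: queue=[G,C,F,D,B] q_used=1 → run G
t=29: queue=[G,C,F,D,B] q_used=2 → run G
t=30: queue=[C,F,D,B,G] q_used=0 → run C
t=31: queue=[C,F,D,B,G] q_used=1 → run C
t=32: queue=[C,F,D,B,G] q_used=2 → run C
t=33: queue=[F,D,B,G] q_used=0 → run F
t=34: queue=[D,B,G] q_used=0 → run D
t=35: queue=[D,B,G] q_used=1 → run D
t=36: queue=[D,B,G] q_used=2 → run D
t=37: queue=[B,G] q_used=0 → run B
t=38: queue=[B,G] q_used=1 → run B
t=39: queue=[G] q_used=0 → run G
t=40: queue=[G] q_used=1 → run G
t=41: (idle)
t=42: (idle)
t=43: (idle)
t=44: (idle)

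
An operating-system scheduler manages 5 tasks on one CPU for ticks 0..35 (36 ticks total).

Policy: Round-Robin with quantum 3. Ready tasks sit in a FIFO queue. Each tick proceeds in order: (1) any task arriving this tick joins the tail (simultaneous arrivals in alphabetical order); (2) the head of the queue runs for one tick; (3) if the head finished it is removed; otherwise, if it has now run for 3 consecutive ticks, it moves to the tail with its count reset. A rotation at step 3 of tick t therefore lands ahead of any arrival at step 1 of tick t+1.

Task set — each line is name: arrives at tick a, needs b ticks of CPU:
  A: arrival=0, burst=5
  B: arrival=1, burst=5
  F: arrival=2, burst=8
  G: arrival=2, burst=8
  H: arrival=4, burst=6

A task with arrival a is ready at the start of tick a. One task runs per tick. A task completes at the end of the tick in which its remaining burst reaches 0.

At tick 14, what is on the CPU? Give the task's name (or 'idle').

running at tick 14 = H

t=0: queue=[A] q_used=0 → run A
t=1: queue=[A,B] q_used=1 → run A
t=2: queue=[A,B,F,G] q_used=2 → run A
t=3: queue=[B,F,G,A] q_used=0 → run B
t=4: queue=[B,F,G,A,H] q_used=1 → run B
t=5: queue=[B,F,G,A,H] q_used=2 → run B
t=6: queue=[F,G,A,H,B] q_used=0 → run F
t=7: queue=[F,G,A,H,B] q_used=1 → run F
t=8: queue=[F,G,A,H,B] q_used=2 → run F
t=9: queue=[G,A,H,B,F] q_used=0 → run G
t=10: queue=[G,A,H,B,F] q_used=1 → run G
t=11: queue=[G,A,H,B,F] q_used=2 → run G
t=12: queue=[A,H,B,F,G] q_used=0 → run A
t=13: queue=[A,H,B,F,G] q_used=1 → run A
t=14: queue=[H,B,F,G] q_used=0 → run H
t=15: queue=[H,B,F,G] q_used=1 → run H
t=16: queue=[H,B,F,G] q_used=2 → run H
t=17: queue=[B,F,G,H] q_used=0 → run B
t=18: queue=[B,F,G,H] q_used=1 → run B
t=19: queue=[F,G,H] q_used=0 → run F
t=20: queue=[F,G,H] q_used=1 → run F
t=21: queue=[F,G,H] q_used=2 → run F
t=22: queue=[G,H,F] q_used=0 → run G
t=23: queue=[G,H,F] q_used=1 → run G
t=24: queue=[G,H,F] q_used=2 → run G
t=25: queue=[H,F,G] q_used=0 → run H
t=26: queue=[H,F,G] q_used=1 → run H
t=27: queue=[H,F,G] q_used=2 → run H
t=28: queue=[F,G] q_used=0 → run F
t=29: queue=[F,G] q_used=1 → run F
t=30: queue=[G] q_used=0 → run G
t=31: queue=[G] q_used=1 → run G
t=32: (idle)
t=33: (idle)
t=34: (idle)
t=35: (idle)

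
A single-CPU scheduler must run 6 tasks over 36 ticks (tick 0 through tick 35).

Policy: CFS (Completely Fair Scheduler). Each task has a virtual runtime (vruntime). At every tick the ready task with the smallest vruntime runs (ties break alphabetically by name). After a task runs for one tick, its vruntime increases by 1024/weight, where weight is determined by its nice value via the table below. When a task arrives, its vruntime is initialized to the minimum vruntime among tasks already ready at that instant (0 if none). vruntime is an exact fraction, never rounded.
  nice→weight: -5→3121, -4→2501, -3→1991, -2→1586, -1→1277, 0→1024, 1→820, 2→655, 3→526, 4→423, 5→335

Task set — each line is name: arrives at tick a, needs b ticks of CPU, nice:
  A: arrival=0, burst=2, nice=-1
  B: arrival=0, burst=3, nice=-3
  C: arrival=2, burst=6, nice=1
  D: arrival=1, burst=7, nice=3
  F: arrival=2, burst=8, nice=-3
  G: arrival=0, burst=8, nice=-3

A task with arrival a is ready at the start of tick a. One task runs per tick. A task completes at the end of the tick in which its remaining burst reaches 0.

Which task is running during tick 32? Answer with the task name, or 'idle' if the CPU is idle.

t=0: vr[A=0 B=0 G=0] → run A
t=1: vr[A=1024/1277 B=0 D=0 G=0] → run B
t=2: vr[A=1024/1277 B=1024/1991 C=0 D=0 F=0 G=0] → run C
t=3: vr[A=1024/1277 B=1024/1991 C=256/205 D=0 F=0 G=0] → run D
t=4: vr[A=1024/1277 B=1024/1991 C=256/205 D=512/263 F=0 G=0] → run F
t=5: vr[A=1024/1277 B=1024/1991 C=256/205 D=512/263 F=1024/1991 G=0] → run G
t=6: vr[A=1024/1277 B=1024/1991 C=256/205 D=512/263 F=1024/1991 G=1024/1991] → run B
t=7: vr[A=1024/1277 B=2048/1991 C=256/205 D=512/263 F=1024/1991 G=1024/1991] → run F
t=8: vr[A=1024/1277 B=2048/1991 C=256/205 D=512/263 F=2048/1991 G=1024/1991] → run G
t=9: vr[A=1024/1277 B=2048/1991 C=256/205 D=512/263 F=2048/1991 G=2048/1991] → run A
t=10: vr[B=2048/1991 C=256/205 D=512/263 F=2048/1991 G=2048/1991] → run B
t=11: vr[C=256/205 D=512/263 F=2048/1991 G=2048/1991] → run F
t=12: vr[C=256/205 D=512/263 F=3072/1991 G=2048/1991] → run G
t=13: vr[C=256/205 D=512/263 F=3072/1991 G=3072/1991] → run C
t=14: vr[C=512/205 D=512/263 F=3072/1991 G=3072/1991] → run F
t=15: vr[C=512/205 D=512/263 F=4096/1991 G=3072/1991] → run G
t=16: vr[C=512/205 D=512/263 F=4096/1991 G=4096/1991] → run D
t=17: vr[C=512/205 D=1024/263 F=4096/1991 G=4096/1991] → run F
t=18: vr[C=512/205 D=1024/263 F=5120/1991 G=4096/1991] → run G
t=19: vr[C=512/205 D=1024/263 F=5120/1991 G=5120/1991] → run C
t=20: vr[C=768/205 D=1024/263 F=5120/1991 G=5120/1991] → run F
t=21: vr[C=768/205 D=1024/263 F=6144/1991 G=5120/1991] → run G
t=22: vr[C=768/205 D=1024/263 F=6144/1991 G=6144/1991] → run F
t=23: vr[C=768/205 D=1024/263 F=7168/1991 G=6144/1991] → run G
t=24: vr[C=768/205 D=1024/263 F=7168/1991 G=7168/1991] → run F
t=25: vr[C=768/205 D=1024/263 G=7168/1991] → run G
t=26: vr[C=768/205 D=1024/263] → run C
t=27: vr[C=1024/205 D=1024/263] → run D
t=28: vr[C=1024/205 D=1536/263] → run C
t=29: vr[C=256/41 D=1536/263] → run D
t=30: vr[C=256/41 D=2048/263] → run C
t=31: vr[D=2048/263] → run D
t=32: vr[D=2560/263] → run D
t=33: vr[D=3072/263] → run D
t=34: (idle)
t=35: (idle)

running at tick 32 = D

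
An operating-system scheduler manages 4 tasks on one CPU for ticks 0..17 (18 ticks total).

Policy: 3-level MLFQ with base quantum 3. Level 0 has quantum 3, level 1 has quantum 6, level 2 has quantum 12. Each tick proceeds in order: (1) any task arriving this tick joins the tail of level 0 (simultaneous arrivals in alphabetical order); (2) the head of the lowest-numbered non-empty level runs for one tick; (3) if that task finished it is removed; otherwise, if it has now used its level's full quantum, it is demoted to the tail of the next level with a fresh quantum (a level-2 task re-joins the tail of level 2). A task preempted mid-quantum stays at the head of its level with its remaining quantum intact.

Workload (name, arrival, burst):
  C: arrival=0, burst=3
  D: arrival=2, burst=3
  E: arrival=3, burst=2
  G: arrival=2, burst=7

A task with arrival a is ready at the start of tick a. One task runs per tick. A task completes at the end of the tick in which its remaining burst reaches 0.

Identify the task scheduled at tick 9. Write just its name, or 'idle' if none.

t=0: L0/L1/L2 = C/-/- → run C
t=1: L0/L1/L2 = C/-/- → run C
t=2: L0/L1/L2 = CDG/-/- → run C
t=3: L0/L1/L2 = DGE/-/- → run D
t=4: L0/L1/L2 = DGE/-/- → run D
t=5: L0/L1/L2 = DGE/-/- → run D
t=6: L0/L1/L2 = GE/-/- → run G
t=7: L0/L1/L2 = GE/-/- → run G
t=8: L0/L1/L2 = GE/-/- → run G
t=9: L0/L1/L2 = E/G/- → run E
t=10: L0/L1/L2 = E/G/- → run E
t=11: L0/L1/L2 = -/G/- → run G
t=12: L0/L1/L2 = -/G/- → run G
t=13: L0/L1/L2 = -/G/- → run G
t=14: L0/L1/L2 = -/G/- → run G
t=15: (idle)
t=16: (idle)
t=17: (idle)

running at tick 9 = E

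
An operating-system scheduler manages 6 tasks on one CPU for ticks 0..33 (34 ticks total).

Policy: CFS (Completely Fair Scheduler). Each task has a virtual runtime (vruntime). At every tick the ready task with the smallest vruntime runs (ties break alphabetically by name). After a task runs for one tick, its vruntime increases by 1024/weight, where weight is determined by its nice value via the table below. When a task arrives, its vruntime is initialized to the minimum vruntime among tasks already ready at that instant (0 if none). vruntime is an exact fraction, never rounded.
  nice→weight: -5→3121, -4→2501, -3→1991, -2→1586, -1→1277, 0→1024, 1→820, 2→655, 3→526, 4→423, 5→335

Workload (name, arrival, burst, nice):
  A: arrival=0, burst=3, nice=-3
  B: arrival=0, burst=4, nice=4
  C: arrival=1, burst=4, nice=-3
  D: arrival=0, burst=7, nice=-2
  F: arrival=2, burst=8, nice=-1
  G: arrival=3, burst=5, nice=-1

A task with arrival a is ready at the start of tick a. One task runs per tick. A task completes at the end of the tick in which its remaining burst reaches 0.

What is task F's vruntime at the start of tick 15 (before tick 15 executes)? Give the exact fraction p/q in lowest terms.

vruntime(F, start of tick 15) = 2048/1277

t=0: vr[A=0 B=0 D=0] → run A
t=1: vr[A=1024/1991 B=0 C=0 D=0] → run B
t=2: vr[A=1024/1991 B=1024/423 C=0 D=0 F=0] → run C
t=3: vr[A=1024/1991 B=1024/423 C=1024/1991 D=0 F=0 G=0] → run D
t=4: vr[A=1024/1991 B=1024/423 C=1024/1991 D=512/793 F=0 G=0] → run F
t=5: vr[A=1024/1991 B=1024/423 C=1024/1991 D=512/793 F=1024/1277 G=0] → run G
t=6: vr[A=1024/1991 B=1024/423 C=1024/1991 D=512/793 F=1024/1277 G=1024/1277] → run A
t=7: vr[A=2048/1991 B=1024/423 C=1024/1991 D=512/793 F=1024/1277 G=1024/1277] → run C
t=8: vr[A=2048/1991 B=1024/423 C=2048/1991 D=512/793 F=1024/1277 G=1024/1277] → run D
t=9: vr[A=2048/1991 B=1024/423 C=2048/1991 D=1024/793 F=1024/1277 G=1024/1277] → run F
t=10: vr[A=2048/1991 B=1024/423 C=2048/1991 D=1024/793 F=2048/1277 G=1024/1277] → run G
t=11: vr[A=2048/1991 B=1024/423 C=2048/1991 D=1024/793 F=2048/1277 G=2048/1277] → run A
t=12: vr[B=1024/423 C=2048/1991 D=1024/793 F=2048/1277 G=2048/1277] → run C
t=13: vr[B=1024/423 C=3072/1991 D=1024/793 F=2048/1277 G=2048/1277] → run D
t=14: vr[B=1024/423 C=3072/1991 D=1536/793 F=2048/1277 G=2048/1277] → run C
t=15: vr[B=1024/423 D=1536/793 F=2048/1277 G=2048/1277] → run F
t=16: vr[B=1024/423 D=1536/793 F=3072/1277 G=2048/1277] → run G
t=17: vr[B=1024/423 D=1536/793 F=3072/1277 G=3072/1277] → run D
t=18: vr[B=1024/423 D=2048/793 F=3072/1277 G=3072/1277] → run F
t=19: vr[B=1024/423 D=2048/793 F=4096/1277 G=3072/1277] → run G
t=20: vr[B=1024/423 D=2048/793 F=4096/1277 G=4096/1277] → run B
t=21: vr[B=2048/423 D=2048/793 F=4096/1277 G=4096/1277] → run D
t=22: vr[B=2048/423 D=2560/793 F=4096/1277 G=4096/1277] → run F
t=23: vr[B=2048/423 D=2560/793 F=5120/1277 G=4096/1277] → run G
t=24: vr[B=2048/423 D=2560/793 F=5120/1277] → run D
t=25: vr[B=2048/423 D=3072/793 F=5120/1277] → run D
t=26: vr[B=2048/423 F=5120/1277] → run F
t=27: vr[B=2048/423 F=6144/1277] → run F
t=28: vr[B=2048/423 F=7168/1277] → run B
t=29: vr[B=1024/141 F=7168/1277] → run F
t=30: vr[B=1024/141] → run B
t=31: (idle)
t=32: (idle)
t=33: (idle)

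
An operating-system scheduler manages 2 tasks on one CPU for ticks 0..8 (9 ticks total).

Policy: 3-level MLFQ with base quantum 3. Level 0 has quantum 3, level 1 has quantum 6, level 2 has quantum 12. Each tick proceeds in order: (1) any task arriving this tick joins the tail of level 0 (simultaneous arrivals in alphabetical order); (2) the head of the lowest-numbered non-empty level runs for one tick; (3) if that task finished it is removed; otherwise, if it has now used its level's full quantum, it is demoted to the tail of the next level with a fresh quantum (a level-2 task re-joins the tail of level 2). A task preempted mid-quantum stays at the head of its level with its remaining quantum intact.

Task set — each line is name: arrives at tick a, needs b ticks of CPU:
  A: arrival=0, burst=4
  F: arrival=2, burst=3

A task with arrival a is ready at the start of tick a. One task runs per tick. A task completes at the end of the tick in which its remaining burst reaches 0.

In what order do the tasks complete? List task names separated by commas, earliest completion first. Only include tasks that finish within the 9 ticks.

t=0: L0/L1/L2 = A/-/- → run A
t=1: L0/L1/L2 = A/-/- → run A
t=2: L0/L1/L2 = AF/-/- → run A
t=3: L0/L1/L2 = F/A/- → run F
t=4: L0/L1/L2 = F/A/- → run F
t=5: L0/L1/L2 = F/A/- → run F
t=6: L0/L1/L2 = -/A/- → run A
t=7: (idle)
t=8: (idle)

completion order = F, A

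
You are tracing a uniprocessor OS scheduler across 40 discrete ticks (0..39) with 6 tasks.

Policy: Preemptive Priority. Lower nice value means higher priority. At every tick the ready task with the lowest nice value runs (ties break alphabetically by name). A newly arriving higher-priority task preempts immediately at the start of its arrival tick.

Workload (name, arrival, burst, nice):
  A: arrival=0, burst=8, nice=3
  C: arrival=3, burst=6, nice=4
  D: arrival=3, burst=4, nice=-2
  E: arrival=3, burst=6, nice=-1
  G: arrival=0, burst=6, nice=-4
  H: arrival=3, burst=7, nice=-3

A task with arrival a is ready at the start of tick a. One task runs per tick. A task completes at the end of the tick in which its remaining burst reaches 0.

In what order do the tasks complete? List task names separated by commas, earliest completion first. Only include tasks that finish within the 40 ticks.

t=0: ready={A,G} → run G
t=1: ready={A,G} → run G
t=2: ready={A,G} → run G
t=3: ready={A,C,D,E,G,H} → run G
t=4: ready={A,C,D,E,G,H} → run G
t=5: ready={A,C,D,E,G,H} → run G
t=6: ready={A,C,D,E,H} → run H
t=7: ready={A,C,D,E,H} → run H
t=8: ready={A,C,D,E,H} → run H
t=9: ready={A,C,D,E,H} → run H
t=10: ready={A,C,D,E,H} → run H
t=11: ready={A,C,D,E,H} → run H
t=12: ready={A,C,D,E,H} → run H
t=13: ready={A,C,D,E} → run D
t=14: ready={A,C,D,E} → run D
t=15: ready={A,C,D,E} → run D
t=16: ready={A,C,D,E} → run D
t=17: ready={A,C,E} → run E
t=18: ready={A,C,E} → run E
t=19: ready={A,C,E} → run E
t=20: ready={A,C,E} → run E
t=21: ready={A,C,E} → run E
t=22: ready={A,C,E} → run E
t=23: ready={A,C} → run A
t=24: ready={A,C} → run A
t=25: ready={A,C} → run A
t=26: ready={A,C} → run A
t=27: ready={A,C} → run A
t=28: ready={A,C} → run A
t=29: ready={A,C} → run A
t=30: ready={A,C} → run A
t=31: ready={C} → run C
t=32: ready={C} → run C
t=33: ready={C} → run C
t=34: ready={C} → run C
t=35: ready={C} → run C
t=36: ready={C} → run C
t=37: (idle)
t=38: (idle)
t=39: (idle)

completion order = G, H, D, E, A, C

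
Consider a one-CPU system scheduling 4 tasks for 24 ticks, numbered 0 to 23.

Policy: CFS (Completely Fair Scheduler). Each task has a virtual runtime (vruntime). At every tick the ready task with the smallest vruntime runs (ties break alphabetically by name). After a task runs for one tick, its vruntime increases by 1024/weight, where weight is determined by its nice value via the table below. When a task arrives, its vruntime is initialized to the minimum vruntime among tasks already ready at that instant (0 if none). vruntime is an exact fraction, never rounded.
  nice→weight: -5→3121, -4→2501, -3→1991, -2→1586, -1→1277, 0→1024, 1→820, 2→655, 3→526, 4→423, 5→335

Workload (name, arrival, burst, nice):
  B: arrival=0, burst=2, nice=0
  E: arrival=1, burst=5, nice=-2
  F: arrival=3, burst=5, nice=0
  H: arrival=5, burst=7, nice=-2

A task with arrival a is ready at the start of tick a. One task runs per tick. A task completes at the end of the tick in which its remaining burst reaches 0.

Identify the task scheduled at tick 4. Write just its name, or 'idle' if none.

running at tick 4 = F

t=0: vr[B=0] → run B
t=1: vr[B=1 E=1] → run B
t=2: vr[E=1] → run E
t=3: vr[E=1305/793 F=1305/793] → run E
t=4: vr[E=1817/793 F=1305/793] → run F
t=5: vr[E=1817/793 F=2098/793 H=1817/793] → run E
t=6: vr[E=2329/793 F=2098/793 H=1817/793] → run H
t=7: vr[E=2329/793 F=2098/793 H=2329/793] → run F
t=8: vr[E=2329/793 F=2891/793 H=2329/793] → run E
t=9: vr[E=2841/793 F=2891/793 H=2329/793] → run H
t=10: vr[E=2841/793 F=2891/793 H=2841/793] → run E
t=11: vr[F=2891/793 H=2841/793] → run H
t=12: vr[F=2891/793 H=3353/793] → run F
t=13: vr[F=3684/793 H=3353/793] → run H
t=14: vr[F=3684/793 H=3865/793] → run F
t=15: vr[F=4477/793 H=3865/793] → run H
t=16: vr[F=4477/793 H=4377/793] → run H
t=17: vr[F=4477/793 H=4889/793] → run F
t=18: vr[H=4889/793] → run H
t=19: (idle)
t=20: (idle)
t=21: (idle)
t=22: (idle)
t=23: (idle)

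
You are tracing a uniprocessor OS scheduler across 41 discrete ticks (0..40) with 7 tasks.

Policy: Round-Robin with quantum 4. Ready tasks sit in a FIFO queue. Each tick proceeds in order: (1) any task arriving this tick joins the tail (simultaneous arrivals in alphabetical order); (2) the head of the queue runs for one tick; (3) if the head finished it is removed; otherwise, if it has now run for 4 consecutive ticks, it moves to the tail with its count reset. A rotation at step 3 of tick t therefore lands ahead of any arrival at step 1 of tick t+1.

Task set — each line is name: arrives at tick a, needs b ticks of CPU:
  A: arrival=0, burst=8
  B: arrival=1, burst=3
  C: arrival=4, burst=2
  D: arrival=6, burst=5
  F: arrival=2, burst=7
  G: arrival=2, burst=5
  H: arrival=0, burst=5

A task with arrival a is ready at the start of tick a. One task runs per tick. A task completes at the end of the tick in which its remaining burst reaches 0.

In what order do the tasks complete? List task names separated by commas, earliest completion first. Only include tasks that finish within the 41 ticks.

t=0: queue=[A,H] q_used=0 → run A
t=1: queue=[A,H,B] q_used=1 → run A
t=2: queue=[A,H,B,F,G] q_used=2 → run A
t=3: queue=[A,H,B,F,G] q_used=3 → run A
t=4: queue=[H,B,F,G,A,C] q_used=0 → run H
t=5: queue=[H,B,F,G,A,C] q_used=1 → run H
t=6: queue=[H,B,F,G,A,C,D] q_used=2 → run H
t=7: queue=[H,B,F,G,A,C,D] q_used=3 → run H
t=8: queue=[B,F,G,A,C,D,H] q_used=0 → run B
t=9: queue=[B,F,G,A,C,D,H] q_used=1 → run B
t=10: queue=[B,F,G,A,C,D,H] q_used=2 → run B
t=11: queue=[F,G,A,C,D,H] q_used=0 → run F
t=12: queue=[F,G,A,C,D,H] q_used=1 → run F
t=13: queue=[F,G,A,C,D,H] q_used=2 → run F
t=14: queue=[F,G,A,C,D,H] q_used=3 → run F
t=15: queue=[G,A,C,D,H,F] q_used=0 → run G
t=16: queue=[G,A,C,D,H,F] q_used=1 → run G
t=17: queue=[G,A,C,D,H,F] q_used=2 → run G
t=18: queue=[G,A,C,D,H,F] q_used=3 → run G
t=19: queue=[A,C,D,H,F,G] q_used=0 → run A
t=20: queue=[A,C,D,H,F,G] q_used=1 → run A
t=21: queue=[A,C,D,H,F,G] q_used=2 → run A
t=22: queue=[A,C,D,H,F,G] q_used=3 → run A
t=23: queue=[C,D,H,F,G] q_used=0 → run C
t=24: queue=[C,D,H,F,G] q_used=1 → run C
t=25: queue=[D,H,F,G] q_used=0 → run D
t=26: queue=[D,H,F,G] q_used=1 → run D
t=27: queue=[D,H,F,G] q_used=2 → run D
t=28: queue=[D,H,F,G] q_used=3 → run D
t=29: queue=[H,F,G,D] q_used=0 → run H
t=30: queue=[F,G,D] q_used=0 → run F
t=31: queue=[F,G,D] q_used=1 → run F
t=32: queue=[F,G,D] q_used=2 → run F
t=33: queue=[G,D] q_used=0 → run G
t=34: queue=[D] q_used=0 → run D
t=35: (idle)
t=36: (idle)
t=37: (idle)
t=38: (idle)
t=39: (idle)
t=40: (idle)

completion order = B, A, C, H, F, G, D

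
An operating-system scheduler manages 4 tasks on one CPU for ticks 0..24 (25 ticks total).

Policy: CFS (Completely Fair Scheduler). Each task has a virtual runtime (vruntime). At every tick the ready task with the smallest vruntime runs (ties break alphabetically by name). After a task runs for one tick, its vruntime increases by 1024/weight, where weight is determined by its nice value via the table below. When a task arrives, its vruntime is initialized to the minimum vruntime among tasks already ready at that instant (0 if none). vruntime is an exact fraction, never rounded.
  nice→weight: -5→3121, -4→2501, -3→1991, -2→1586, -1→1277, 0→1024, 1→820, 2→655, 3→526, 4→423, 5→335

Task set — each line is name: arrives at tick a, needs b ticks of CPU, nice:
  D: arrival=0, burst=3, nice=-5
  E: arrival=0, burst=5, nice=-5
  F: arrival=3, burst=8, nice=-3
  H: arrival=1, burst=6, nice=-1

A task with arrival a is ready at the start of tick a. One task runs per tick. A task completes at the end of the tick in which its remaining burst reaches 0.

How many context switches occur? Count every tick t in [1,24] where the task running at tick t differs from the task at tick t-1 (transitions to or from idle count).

t=0: vr[D=0 E=0] → run D
t=1: vr[D=1024/3121 E=0 H=0] → run E
t=2: vr[D=1024/3121 E=1024/3121 H=0] → run H
t=3: vr[D=1024/3121 E=1024/3121 F=1024/3121 H=1024/1277] → run D
t=4: vr[D=2048/3121 E=1024/3121 F=1024/3121 H=1024/1277] → run E
t=5: vr[D=2048/3121 E=2048/3121 F=1024/3121 H=1024/1277] → run F
t=6: vr[D=2048/3121 E=2048/3121 F=5234688/6213911 H=1024/1277] → run D
t=7: vr[E=2048/3121 F=5234688/6213911 H=1024/1277] → run E
t=8: vr[E=3072/3121 F=5234688/6213911 H=1024/1277] → run H
t=9: vr[E=3072/3121 F=5234688/6213911 H=2048/1277] → run F
t=10: vr[E=3072/3121 F=8430592/6213911 H=2048/1277] → run E
t=11: vr[E=4096/3121 F=8430592/6213911 H=2048/1277] → run E
t=12: vr[F=8430592/6213911 H=2048/1277] → run F
t=13: vr[F=11626496/6213911 H=2048/1277] → run H
t=14: vr[F=11626496/6213911 H=3072/1277] → run F
t=15: vr[F=14822400/6213911 H=3072/1277] → run F
t=16: vr[F=18018304/6213911 H=3072/1277] → run H
t=17: vr[F=18018304/6213911 H=4096/1277] → run F
t=18: vr[F=21214208/6213911 H=4096/1277] → run H
t=19: vr[F=21214208/6213911 H=5120/1277] → run F
t=20: vr[F=24410112/6213911 H=5120/1277] → run F
t=21: vr[H=5120/1277] → run H
t=22: (idle)
t=23: (idle)
t=24: (idle)

context switches = 19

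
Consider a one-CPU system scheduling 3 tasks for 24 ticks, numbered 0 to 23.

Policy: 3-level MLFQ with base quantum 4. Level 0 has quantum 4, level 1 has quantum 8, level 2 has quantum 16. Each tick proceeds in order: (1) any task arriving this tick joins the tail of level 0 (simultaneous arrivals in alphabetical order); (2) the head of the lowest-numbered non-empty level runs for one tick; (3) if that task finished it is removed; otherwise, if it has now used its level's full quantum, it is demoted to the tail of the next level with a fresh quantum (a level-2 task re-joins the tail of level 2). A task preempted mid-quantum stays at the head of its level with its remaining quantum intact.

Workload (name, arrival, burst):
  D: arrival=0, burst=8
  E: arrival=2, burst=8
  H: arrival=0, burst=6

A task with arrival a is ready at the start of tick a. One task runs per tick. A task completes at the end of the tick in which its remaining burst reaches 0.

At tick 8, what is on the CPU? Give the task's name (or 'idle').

t=0: L0/L1/L2 = DH/-/- → run D
t=1: L0/L1/L2 = DH/-/- → run D
t=2: L0/L1/L2 = DHE/-/- → run D
t=3: L0/L1/L2 = DHE/-/- → run D
t=4: L0/L1/L2 = HE/D/- → run H
t=5: L0/L1/L2 = HE/D/- → run H
t=6: L0/L1/L2 = HE/D/- → run H
t=7: L0/L1/L2 = HE/D/- → run H
t=8: L0/L1/L2 = E/DH/- → run E
t=9: L0/L1/L2 = E/DH/- → run E
t=10: L0/L1/L2 = E/DH/- → run E
t=11: L0/L1/L2 = E/DH/- → run E
t=12: L0/L1/L2 = -/DHE/- → run D
t=13: L0/L1/L2 = -/DHE/- → run D
t=14: L0/L1/L2 = -/DHE/- → run D
t=15: L0/L1/L2 = -/DHE/- → run D
t=16: L0/L1/L2 = -/HE/- → run H
t=17: L0/L1/L2 = -/HE/- → run H
t=18: L0/L1/L2 = -/E/- → run E
t=19: L0/L1/L2 = -/E/- → run E
t=20: L0/L1/L2 = -/E/- → run E
t=21: L0/L1/L2 = -/E/- → run E
t=22: (idle)
t=23: (idle)

running at tick 8 = E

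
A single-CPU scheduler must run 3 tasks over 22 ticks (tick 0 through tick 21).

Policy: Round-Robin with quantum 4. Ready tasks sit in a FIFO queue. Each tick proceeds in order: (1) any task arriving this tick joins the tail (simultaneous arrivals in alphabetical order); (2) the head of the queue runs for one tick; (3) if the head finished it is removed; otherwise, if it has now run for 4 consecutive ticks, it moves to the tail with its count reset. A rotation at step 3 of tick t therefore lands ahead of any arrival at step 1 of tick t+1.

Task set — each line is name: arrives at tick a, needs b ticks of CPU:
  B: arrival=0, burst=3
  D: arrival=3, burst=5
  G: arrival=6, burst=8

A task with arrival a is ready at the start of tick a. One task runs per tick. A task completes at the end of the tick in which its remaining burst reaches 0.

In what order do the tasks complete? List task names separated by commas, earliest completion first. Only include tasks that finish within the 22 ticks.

t=0: queue=[B] q_used=0 → run B
t=1: queue=[B] q_used=1 → run B
t=2: queue=[B] q_used=2 → run B
t=3: queue=[D] q_used=0 → run D
t=4: queue=[D] q_used=1 → run D
t=5: queue=[D] q_used=2 → run D
t=6: queue=[D,G] q_used=3 → run D
t=7: queue=[G,D] q_used=0 → run G
t=8: queue=[G,D] q_used=1 → run G
t=9: queue=[G,D] q_used=2 → run G
t=10: queue=[G,D] q_used=3 → run G
t=11: queue=[D,G] q_used=0 → run D
t=12: queue=[G] q_used=0 → run G
t=13: queue=[G] q_used=1 → run G
t=14: queue=[G] q_used=2 → run G
t=15: queue=[G] q_used=3 → run G
t=16: (idle)
t=17: (idle)
t=18: (idle)
t=19: (idle)
t=20: (idle)
t=21: (idle)

completion order = B, D, G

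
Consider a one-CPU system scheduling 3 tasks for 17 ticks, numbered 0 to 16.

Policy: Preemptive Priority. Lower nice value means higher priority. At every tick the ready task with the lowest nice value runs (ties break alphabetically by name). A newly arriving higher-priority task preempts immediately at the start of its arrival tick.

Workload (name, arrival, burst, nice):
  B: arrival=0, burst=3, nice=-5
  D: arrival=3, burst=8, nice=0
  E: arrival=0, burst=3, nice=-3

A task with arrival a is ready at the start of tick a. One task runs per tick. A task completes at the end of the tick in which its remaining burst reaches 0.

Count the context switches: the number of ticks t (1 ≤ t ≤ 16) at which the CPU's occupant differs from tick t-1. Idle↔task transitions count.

context switches = 3

t=0: ready={B,E} → run B
t=1: ready={B,E} → run B
t=2: ready={B,E} → run B
t=3: ready={D,E} → run E
t=4: ready={D,E} → run E
t=5: ready={D,E} → run E
t=6: ready={D} → run D
t=7: ready={D} → run D
t=8: ready={D} → run D
t=9: ready={D} → run D
t=10: ready={D} → run D
t=11: ready={D} → run D
t=12: ready={D} → run D
t=13: ready={D} → run D
t=14: (idle)
t=15: (idle)
t=16: (idle)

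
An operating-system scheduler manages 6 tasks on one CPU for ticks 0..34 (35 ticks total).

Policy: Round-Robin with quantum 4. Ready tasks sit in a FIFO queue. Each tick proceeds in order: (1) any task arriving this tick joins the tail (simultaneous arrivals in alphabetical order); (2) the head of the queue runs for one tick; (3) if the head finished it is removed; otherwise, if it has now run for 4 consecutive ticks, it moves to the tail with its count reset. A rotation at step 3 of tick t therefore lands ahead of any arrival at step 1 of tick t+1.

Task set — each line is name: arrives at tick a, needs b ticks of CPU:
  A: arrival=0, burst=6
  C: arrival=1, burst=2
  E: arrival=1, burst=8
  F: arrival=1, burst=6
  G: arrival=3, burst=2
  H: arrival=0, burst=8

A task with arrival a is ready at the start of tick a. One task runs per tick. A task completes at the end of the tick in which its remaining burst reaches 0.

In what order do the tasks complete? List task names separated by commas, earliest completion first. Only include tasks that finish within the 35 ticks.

t=0: queue=[A,H] q_used=0 → run A
t=1: queue=[A,H,C,E,F] q_used=1 → run A
t=2: queue=[A,H,C,E,F] q_used=2 → run A
t=3: queue=[A,H,C,E,F,G] q_used=3 → run A
t=4: queue=[H,C,E,F,G,A] q_used=0 → run H
t=5: queue=[H,C,E,F,G,A] q_used=1 → run H
t=6: queue=[H,C,E,F,G,A] q_used=2 → run H
t=7: queue=[H,C,E,F,G,A] q_used=3 → run H
t=8: queue=[C,E,F,G,A,H] q_used=0 → run C
t=9: queue=[C,E,F,G,A,H] q_used=1 → run C
t=10: queue=[E,F,G,A,H] q_used=0 → run E
t=11: queue=[E,F,G,A,H] q_used=1 → run E
t=12: queue=[E,F,G,A,H] q_used=2 → run E
t=13: queue=[E,F,G,A,H] q_used=3 → run E
t=14: queue=[F,G,A,H,E] q_used=0 → run F
t=15: queue=[F,G,A,H,E] q_used=1 → run F
t=16: queue=[F,G,A,H,E] q_used=2 → run F
t=17: queue=[F,G,A,H,E] q_used=3 → run F
t=18: queue=[G,A,H,E,F] q_used=0 → run G
t=19: queue=[G,A,H,E,F] q_used=1 → run G
t=20: queue=[A,H,E,F] q_used=0 → run A
t=21: queue=[A,H,E,F] q_used=1 → run A
t=22: queue=[H,E,F] q_used=0 → run H
t=23: queue=[H,E,F] q_used=1 → run H
t=24: queue=[H,E,F] q_used=2 → run H
t=25: queue=[H,E,F] q_used=3 → run H
t=26: queue=[E,F] q_used=0 → run E
t=27: queue=[E,F] q_used=1 → run E
t=28: queue=[E,F] q_used=2 → run E
t=29: queue=[E,F] q_used=3 → run E
t=30: queue=[F] q_used=0 → run F
t=31: queue=[F] q_used=1 → run F
t=32: (idle)
t=33: (idle)
t=34: (idle)

completion order = C, G, A, H, E, F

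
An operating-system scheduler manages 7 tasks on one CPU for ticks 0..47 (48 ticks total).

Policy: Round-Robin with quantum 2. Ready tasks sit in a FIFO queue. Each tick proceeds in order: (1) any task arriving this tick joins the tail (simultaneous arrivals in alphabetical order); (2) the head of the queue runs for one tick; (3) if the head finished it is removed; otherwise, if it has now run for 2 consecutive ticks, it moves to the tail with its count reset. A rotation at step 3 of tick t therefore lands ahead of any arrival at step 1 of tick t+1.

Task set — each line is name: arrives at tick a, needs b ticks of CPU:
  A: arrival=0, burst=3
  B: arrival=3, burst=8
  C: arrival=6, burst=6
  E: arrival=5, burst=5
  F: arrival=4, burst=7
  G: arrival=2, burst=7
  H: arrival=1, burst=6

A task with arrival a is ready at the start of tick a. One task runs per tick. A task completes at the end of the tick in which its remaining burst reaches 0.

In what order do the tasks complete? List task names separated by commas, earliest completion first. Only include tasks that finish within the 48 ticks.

t=0: queue=[A] q_used=0 → run A
t=1: queue=[A,H] q_used=1 → run A
t=2: queue=[H,A,G] q_used=0 → run H
t=3: queue=[H,A,G,B] q_used=1 → run H
t=4: queue=[A,G,B,H,F] q_used=0 → run A
t=5: queue=[G,B,H,F,E] q_used=0 → run G
t=6: queue=[G,B,H,F,E,C] q_used=1 → run G
t=7: queue=[B,H,F,E,C,G] q_used=0 → run B
t=8: queue=[B,H,F,E,C,G] q_used=1 → run B
t=9: queue=[H,F,E,C,G,B] q_used=0 → run H
t=10: queue=[H,F,E,C,G,B] q_used=1 → run H
t=11: queue=[F,E,C,G,B,H] q_used=0 → run F
t=12: queue=[F,E,C,G,B,H] q_used=1 → run F
t=13: queue=[E,C,G,B,H,F] q_used=0 → run E
t=14: queue=[E,C,G,B,H,F] q_used=1 → run E
t=15: queue=[C,G,B,H,F,E] q_used=0 → run C
t=16: queue=[C,G,B,H,F,E] q_used=1 → run C
t=17: queue=[G,B,H,F,E,C] q_used=0 → run G
t=18: queue=[G,B,H,F,E,C] q_used=1 → run G
t=19: queue=[B,H,F,E,C,G] q_used=0 → run B
t=20: queue=[B,H,F,E,C,G] q_used=1 → run B
t=21: queue=[H,F,E,C,G,B] q_used=0 → run H
t=22: queue=[H,F,E,C,G,B] q_used=1 → run H
t=23: queue=[F,E,C,G,B] q_used=0 → run F
t=24: queue=[F,E,C,G,B] q_used=1 → run F
t=25: queue=[E,C,G,B,F] q_used=0 → run E
t=26: queue=[E,C,G,B,F] q_used=1 → run E
t=27: queue=[C,G,B,F,E] q_used=0 → run C
t=28: queue=[C,G,B,F,E] q_used=1 → run C
t=29: queue=[G,B,F,E,C] q_used=0 → run G
t=30: queue=[G,B,F,E,C] q_used=1 → run G
t=31: queue=[B,F,E,C,G] q_used=0 → run B
t=32: queue=[B,F,E,C,G] q_used=1 → run B
t=33: queue=[F,E,C,G,B] q_used=0 → run F
t=34: queue=[F,E,C,G,B] q_used=1 → run F
t=35: queue=[E,C,G,B,F] q_used=0 → run E
t=36: queue=[C,G,B,F] q_used=0 → run C
t=37: queue=[C,G,B,F] q_used=1 → run C
t=38: queue=[G,B,F] q_used=0 → run G
t=39: queue=[B,F] q_used=0 → run B
t=40: queue=[B,F] q_used=1 → run B
t=41: queue=[F] q_used=0 → run F
t=42: (idle)
t=43: (idle)
t=44: (idle)
t=45: (idle)
t=46: (idle)
t=47: (idle)

completion order = A, H, E, C, G, B, F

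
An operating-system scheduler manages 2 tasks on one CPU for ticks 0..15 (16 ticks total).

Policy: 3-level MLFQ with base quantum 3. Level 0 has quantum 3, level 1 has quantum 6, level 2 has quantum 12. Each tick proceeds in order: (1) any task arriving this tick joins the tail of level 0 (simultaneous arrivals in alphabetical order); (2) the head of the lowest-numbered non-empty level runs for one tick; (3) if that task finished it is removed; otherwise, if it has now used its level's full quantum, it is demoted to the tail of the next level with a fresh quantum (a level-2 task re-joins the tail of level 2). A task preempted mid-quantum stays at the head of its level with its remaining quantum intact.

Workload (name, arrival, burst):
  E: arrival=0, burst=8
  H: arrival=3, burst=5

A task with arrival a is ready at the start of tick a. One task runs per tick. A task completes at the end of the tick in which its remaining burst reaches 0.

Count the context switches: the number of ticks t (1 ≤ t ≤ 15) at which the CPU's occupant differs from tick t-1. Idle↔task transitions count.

context switches = 4

t=0: L0/L1/L2 = E/-/- → run E
t=1: L0/L1/L2 = E/-/- → run E
t=2: L0/L1/L2 = E/-/- → run E
t=3: L0/L1/L2 = H/E/- → run H
t=4: L0/L1/L2 = H/E/- → run H
t=5: L0/L1/L2 = H/E/- → run H
t=6: L0/L1/L2 = -/EH/- → run E
t=7: L0/L1/L2 = -/EH/- → run E
t=8: L0/L1/L2 = -/EH/- → run E
t=9: L0/L1/L2 = -/EH/- → run E
t=10: L0/L1/L2 = -/EH/- → run E
t=11: L0/L1/L2 = -/H/- → run H
t=12: L0/L1/L2 = -/H/- → run H
t=13: (idle)
t=14: (idle)
t=15: (idle)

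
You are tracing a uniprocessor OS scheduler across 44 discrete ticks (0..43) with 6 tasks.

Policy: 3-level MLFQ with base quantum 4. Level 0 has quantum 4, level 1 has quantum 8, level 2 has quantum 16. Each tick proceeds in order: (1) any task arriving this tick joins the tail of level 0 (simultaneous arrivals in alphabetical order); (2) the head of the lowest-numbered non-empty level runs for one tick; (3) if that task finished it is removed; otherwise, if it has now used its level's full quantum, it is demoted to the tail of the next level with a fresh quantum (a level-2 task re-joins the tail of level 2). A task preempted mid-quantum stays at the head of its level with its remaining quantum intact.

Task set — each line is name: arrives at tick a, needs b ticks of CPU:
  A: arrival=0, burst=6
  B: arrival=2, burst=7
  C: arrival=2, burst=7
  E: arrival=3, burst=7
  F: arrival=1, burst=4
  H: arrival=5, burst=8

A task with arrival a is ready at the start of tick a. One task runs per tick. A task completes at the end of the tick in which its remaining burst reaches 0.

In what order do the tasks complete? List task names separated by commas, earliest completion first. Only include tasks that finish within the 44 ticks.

completion order = F, A, B, C, E, H

t=0: L0/L1/L2 = A/-/- → run A
t=1: L0/L1/L2 = AF/-/- → run A
t=2: L0/L1/L2 = AFBC/-/- → run A
t=3: L0/L1/L2 = AFBCE/-/- → run A
t=4: L0/L1/L2 = FBCE/A/- → run F
t=5: L0/L1/L2 = FBCEH/A/- → run F
t=6: L0/L1/L2 = FBCEH/A/- → run F
t=7: L0/L1/L2 = FBCEH/A/- → run F
t=8: L0/L1/L2 = BCEH/A/- → run B
t=9: L0/L1/L2 = BCEH/A/- → run B
t=10: L0/L1/L2 = BCEH/A/- → run B
t=11: L0/L1/L2 = BCEH/A/- → run B
t=12: L0/L1/L2 = CEH/AB/- → run C
t=13: L0/L1/L2 = CEH/AB/- → run C
t=14: L0/L1/L2 = CEH/AB/- → run C
t=15: L0/L1/L2 = CEH/AB/- → run C
t=16: L0/L1/L2 = EH/ABC/- → run E
t=17: L0/L1/L2 = EH/ABC/- → run E
t=18: L0/L1/L2 = EH/ABC/- → run E
t=19: L0/L1/L2 = EH/ABC/- → run E
t=20: L0/L1/L2 = H/ABCE/- → run H
t=21: L0/L1/L2 = H/ABCE/- → run H
t=22: L0/L1/L2 = H/ABCE/- → run H
t=23: L0/L1/L2 = H/ABCE/- → run H
t=24: L0/L1/L2 = -/ABCEH/- → run A
t=25: L0/L1/L2 = -/ABCEH/- → run A
t=26: L0/L1/L2 = -/BCEH/- → run B
t=27: L0/L1/L2 = -/BCEH/- → run B
t=28: L0/L1/L2 = -/BCEH/- → run B
t=29: L0/L1/L2 = -/CEH/- → run C
t=30: L0/L1/L2 = -/CEH/- → run C
t=31: L0/L1/L2 = -/CEH/- → run C
t=32: L0/L1/L2 = -/EH/- → run E
t=33: L0/L1/L2 = -/EH/- → run E
t=34: L0/L1/L2 = -/EH/- → run E
t=35: L0/L1/L2 = -/H/- → run H
t=36: L0/L1/L2 = -/H/- → run H
t=37: L0/L1/L2 = -/H/- → run H
t=38: L0/L1/L2 = -/H/- → run H
t=39: (idle)
t=40: (idle)
t=41: (idle)
t=42: (idle)
t=43: (idle)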